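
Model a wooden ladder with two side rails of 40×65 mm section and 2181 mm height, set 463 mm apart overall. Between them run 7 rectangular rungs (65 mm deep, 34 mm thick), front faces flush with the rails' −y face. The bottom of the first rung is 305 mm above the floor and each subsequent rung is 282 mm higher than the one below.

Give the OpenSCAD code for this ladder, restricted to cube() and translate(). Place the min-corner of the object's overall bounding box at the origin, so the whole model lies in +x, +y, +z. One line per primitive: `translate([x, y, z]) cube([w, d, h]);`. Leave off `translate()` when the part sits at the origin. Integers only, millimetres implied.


cube([40, 65, 2181]);
translate([423, 0, 0]) cube([40, 65, 2181]);
translate([40, 0, 305]) cube([383, 65, 34]);
translate([40, 0, 587]) cube([383, 65, 34]);
translate([40, 0, 869]) cube([383, 65, 34]);
translate([40, 0, 1151]) cube([383, 65, 34]);
translate([40, 0, 1433]) cube([383, 65, 34]);
translate([40, 0, 1715]) cube([383, 65, 34]);
translate([40, 0, 1997]) cube([383, 65, 34]);


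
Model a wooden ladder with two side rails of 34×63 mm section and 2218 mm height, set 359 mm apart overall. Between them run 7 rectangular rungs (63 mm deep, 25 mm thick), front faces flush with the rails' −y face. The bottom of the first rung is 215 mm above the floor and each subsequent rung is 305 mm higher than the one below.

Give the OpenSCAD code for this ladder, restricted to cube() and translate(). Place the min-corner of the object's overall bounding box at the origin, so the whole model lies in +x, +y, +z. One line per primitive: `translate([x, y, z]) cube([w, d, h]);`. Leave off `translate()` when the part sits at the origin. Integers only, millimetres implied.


cube([34, 63, 2218]);
translate([325, 0, 0]) cube([34, 63, 2218]);
translate([34, 0, 215]) cube([291, 63, 25]);
translate([34, 0, 520]) cube([291, 63, 25]);
translate([34, 0, 825]) cube([291, 63, 25]);
translate([34, 0, 1130]) cube([291, 63, 25]);
translate([34, 0, 1435]) cube([291, 63, 25]);
translate([34, 0, 1740]) cube([291, 63, 25]);
translate([34, 0, 2045]) cube([291, 63, 25]);


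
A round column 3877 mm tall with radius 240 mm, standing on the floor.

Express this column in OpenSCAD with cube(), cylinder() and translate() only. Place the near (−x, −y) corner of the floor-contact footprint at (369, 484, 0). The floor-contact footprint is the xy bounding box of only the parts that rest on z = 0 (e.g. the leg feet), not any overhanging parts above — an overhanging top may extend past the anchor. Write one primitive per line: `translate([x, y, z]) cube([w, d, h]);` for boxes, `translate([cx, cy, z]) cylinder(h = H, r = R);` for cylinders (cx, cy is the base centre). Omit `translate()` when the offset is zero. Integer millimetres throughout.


translate([609, 724, 0]) cylinder(h = 3877, r = 240);


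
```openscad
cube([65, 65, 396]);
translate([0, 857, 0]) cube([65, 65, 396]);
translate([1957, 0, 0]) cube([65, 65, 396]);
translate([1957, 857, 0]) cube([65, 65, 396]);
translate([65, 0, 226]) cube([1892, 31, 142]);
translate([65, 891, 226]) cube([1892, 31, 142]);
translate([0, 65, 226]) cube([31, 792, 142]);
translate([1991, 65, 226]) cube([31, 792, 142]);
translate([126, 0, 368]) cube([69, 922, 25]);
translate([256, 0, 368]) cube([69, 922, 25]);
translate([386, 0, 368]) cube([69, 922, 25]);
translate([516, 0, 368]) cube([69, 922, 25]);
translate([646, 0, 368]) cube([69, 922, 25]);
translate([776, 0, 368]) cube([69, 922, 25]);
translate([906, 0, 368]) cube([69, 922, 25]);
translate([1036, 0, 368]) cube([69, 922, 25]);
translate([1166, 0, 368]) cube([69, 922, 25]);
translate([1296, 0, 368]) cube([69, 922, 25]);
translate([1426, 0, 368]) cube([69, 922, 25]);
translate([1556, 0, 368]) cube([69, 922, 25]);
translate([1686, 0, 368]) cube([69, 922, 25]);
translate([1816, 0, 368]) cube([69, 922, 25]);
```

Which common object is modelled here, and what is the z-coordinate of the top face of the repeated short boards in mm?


A bed frame. The slat-top height is 393 mm.

Four posts, four rails, and a row of slats — a bed frame. Slats sit on the rails at z = 226 + 142 = 368; with slat thickness 25, the top is 393 mm.


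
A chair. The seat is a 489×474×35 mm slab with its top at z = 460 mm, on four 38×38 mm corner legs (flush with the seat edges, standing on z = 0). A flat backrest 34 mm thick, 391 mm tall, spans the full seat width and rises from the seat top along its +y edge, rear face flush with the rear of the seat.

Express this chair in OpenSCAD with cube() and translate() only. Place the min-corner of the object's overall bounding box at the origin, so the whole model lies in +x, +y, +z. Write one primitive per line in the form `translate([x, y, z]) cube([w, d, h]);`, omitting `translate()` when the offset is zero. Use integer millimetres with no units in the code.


translate([0, 0, 425]) cube([489, 474, 35]);
cube([38, 38, 425]);
translate([451, 0, 0]) cube([38, 38, 425]);
translate([0, 436, 0]) cube([38, 38, 425]);
translate([451, 436, 0]) cube([38, 38, 425]);
translate([0, 440, 460]) cube([489, 34, 391]);


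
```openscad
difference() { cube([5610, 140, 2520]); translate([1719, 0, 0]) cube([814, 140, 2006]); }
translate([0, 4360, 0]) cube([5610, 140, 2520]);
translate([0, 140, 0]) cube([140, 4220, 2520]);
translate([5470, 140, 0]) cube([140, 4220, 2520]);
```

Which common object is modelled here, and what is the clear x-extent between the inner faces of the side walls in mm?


A single room. The interior width is 5330 mm.

Four walls enclosing a rectangle with a door in the front wall — a room. Outside width 5610 minus two 140 mm walls gives 5330 mm.


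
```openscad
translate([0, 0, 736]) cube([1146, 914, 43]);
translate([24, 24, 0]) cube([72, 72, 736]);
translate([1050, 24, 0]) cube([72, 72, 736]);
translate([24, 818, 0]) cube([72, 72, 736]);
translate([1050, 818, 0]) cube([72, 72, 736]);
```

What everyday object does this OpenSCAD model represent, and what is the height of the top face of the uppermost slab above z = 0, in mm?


A table. The table height is 779 mm.

A 1146×914×43 slab sits at z = 736 on four 72 mm square posts — a table. The top surface is at 736 + 43 = 779 mm.


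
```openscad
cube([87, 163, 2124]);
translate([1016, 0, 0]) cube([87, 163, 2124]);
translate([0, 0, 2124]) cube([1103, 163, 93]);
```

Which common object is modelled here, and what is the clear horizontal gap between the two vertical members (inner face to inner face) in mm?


A door frame. The clear opening width is 929 mm.

Two 2124 mm tall posts with a header on top — a door frame. The left jamb is 87 mm wide at x = 0; the right jamb starts at x = 1016. The clear opening is 1016 − 87 = 929 mm.


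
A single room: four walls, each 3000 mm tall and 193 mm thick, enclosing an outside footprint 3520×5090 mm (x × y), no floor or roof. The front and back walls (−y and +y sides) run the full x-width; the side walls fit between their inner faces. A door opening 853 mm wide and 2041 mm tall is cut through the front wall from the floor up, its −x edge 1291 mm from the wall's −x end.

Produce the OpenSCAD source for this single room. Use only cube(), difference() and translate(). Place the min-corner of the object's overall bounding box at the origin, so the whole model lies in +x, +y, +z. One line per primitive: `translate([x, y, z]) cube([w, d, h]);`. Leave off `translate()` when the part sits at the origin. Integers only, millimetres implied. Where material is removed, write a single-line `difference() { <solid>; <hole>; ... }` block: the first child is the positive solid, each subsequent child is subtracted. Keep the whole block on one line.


difference() { cube([3520, 193, 3000]); translate([1291, 0, 0]) cube([853, 193, 2041]); }
translate([0, 4897, 0]) cube([3520, 193, 3000]);
translate([0, 193, 0]) cube([193, 4704, 3000]);
translate([3327, 193, 0]) cube([193, 4704, 3000]);


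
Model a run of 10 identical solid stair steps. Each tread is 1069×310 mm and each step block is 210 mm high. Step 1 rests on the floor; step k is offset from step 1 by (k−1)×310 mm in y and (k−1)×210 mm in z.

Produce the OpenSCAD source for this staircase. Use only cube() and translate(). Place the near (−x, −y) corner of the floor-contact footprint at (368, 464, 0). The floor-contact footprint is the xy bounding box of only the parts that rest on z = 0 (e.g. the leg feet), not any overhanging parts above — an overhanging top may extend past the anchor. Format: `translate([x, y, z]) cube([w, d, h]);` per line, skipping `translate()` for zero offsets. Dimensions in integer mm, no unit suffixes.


translate([368, 464, 0]) cube([1069, 310, 210]);
translate([368, 774, 210]) cube([1069, 310, 210]);
translate([368, 1084, 420]) cube([1069, 310, 210]);
translate([368, 1394, 630]) cube([1069, 310, 210]);
translate([368, 1704, 840]) cube([1069, 310, 210]);
translate([368, 2014, 1050]) cube([1069, 310, 210]);
translate([368, 2324, 1260]) cube([1069, 310, 210]);
translate([368, 2634, 1470]) cube([1069, 310, 210]);
translate([368, 2944, 1680]) cube([1069, 310, 210]);
translate([368, 3254, 1890]) cube([1069, 310, 210]);


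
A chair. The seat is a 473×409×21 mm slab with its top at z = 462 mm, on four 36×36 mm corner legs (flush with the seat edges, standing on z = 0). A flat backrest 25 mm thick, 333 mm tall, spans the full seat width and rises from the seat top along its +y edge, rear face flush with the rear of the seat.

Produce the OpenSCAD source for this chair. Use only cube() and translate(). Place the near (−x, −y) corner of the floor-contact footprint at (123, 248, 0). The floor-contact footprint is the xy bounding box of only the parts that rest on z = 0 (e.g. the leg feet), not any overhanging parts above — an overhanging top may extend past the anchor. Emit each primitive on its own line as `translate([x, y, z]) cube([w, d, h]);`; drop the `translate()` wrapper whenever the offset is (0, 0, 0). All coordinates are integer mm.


// leg_h = 462 - 21 = 441
translate([123, 248, 441]) cube([473, 409, 21]);
translate([123, 248, 0]) cube([36, 36, 441]);
translate([560, 248, 0]) cube([36, 36, 441]);
translate([123, 621, 0]) cube([36, 36, 441]);
translate([560, 621, 0]) cube([36, 36, 441]);
translate([123, 632, 462]) cube([473, 25, 333]);


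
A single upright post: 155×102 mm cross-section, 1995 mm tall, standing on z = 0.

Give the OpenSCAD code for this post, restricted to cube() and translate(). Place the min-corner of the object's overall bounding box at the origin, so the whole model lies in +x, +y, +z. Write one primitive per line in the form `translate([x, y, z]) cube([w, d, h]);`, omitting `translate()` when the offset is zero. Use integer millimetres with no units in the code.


cube([155, 102, 1995]);


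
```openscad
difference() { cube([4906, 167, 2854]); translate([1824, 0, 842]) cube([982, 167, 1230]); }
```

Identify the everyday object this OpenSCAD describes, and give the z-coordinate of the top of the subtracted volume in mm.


A wall with a window opening. The window head height is 2072 mm.

A wall with a rectangular opening subtracted — a window. Sill at z = 842, opening 1230 mm tall, so the head is at 842 + 1230 = 2072 mm.


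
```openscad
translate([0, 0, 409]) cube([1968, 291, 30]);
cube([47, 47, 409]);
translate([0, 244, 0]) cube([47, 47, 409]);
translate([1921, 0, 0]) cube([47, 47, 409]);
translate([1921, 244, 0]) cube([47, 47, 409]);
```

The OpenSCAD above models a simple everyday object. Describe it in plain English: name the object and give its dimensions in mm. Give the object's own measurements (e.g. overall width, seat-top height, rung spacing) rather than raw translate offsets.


A bench: a 1968×291 mm seat slab, 30 mm thick, top at z = 439 mm, on four 47×47 mm square legs flush with the seat corners and standing on z = 0.


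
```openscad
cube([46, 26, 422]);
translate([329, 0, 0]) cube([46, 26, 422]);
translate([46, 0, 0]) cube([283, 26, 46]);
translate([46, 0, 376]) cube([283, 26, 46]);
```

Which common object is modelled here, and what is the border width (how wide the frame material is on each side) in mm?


A picture frame. The border width is 46 mm.

Four thin pieces enclosing a rectangular opening — a picture frame. The two full-height stiles are 422 mm tall; the top rail sits at z = 376 and is 46 mm tall, so the border above the opening is 422 − 376 = 46 mm, matching the stile x-width.


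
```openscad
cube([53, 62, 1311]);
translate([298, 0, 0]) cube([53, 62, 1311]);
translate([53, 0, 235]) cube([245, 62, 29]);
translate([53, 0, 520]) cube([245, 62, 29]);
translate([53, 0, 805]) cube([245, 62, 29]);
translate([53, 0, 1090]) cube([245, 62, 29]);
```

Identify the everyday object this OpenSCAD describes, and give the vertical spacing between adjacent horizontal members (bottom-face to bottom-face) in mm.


A ladder. The rung spacing is 285 mm.

Two tall 53×62 posts with 4 short bars between them — a ladder. Adjacent rungs sit at z = 235 and z = 520, so the spacing is 520 − 235 = 285 mm.


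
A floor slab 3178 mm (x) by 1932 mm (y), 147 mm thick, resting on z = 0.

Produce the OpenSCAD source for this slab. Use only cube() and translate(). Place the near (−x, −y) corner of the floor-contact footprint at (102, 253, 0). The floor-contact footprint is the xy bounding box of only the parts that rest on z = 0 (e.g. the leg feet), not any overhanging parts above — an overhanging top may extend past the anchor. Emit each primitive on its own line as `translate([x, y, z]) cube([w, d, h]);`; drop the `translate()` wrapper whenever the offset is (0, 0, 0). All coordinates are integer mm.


translate([102, 253, 0]) cube([3178, 1932, 147]);


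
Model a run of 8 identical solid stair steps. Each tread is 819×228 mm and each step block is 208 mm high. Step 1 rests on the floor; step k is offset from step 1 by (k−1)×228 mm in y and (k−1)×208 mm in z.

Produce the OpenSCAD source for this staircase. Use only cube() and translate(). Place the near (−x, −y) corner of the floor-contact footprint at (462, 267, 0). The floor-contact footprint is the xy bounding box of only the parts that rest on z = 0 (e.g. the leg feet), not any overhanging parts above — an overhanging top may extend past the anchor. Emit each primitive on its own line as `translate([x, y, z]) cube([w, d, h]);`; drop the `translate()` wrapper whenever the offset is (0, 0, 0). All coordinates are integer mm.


translate([462, 267, 0]) cube([819, 228, 208]);
translate([462, 495, 208]) cube([819, 228, 208]);
translate([462, 723, 416]) cube([819, 228, 208]);
translate([462, 951, 624]) cube([819, 228, 208]);
translate([462, 1179, 832]) cube([819, 228, 208]);
translate([462, 1407, 1040]) cube([819, 228, 208]);
translate([462, 1635, 1248]) cube([819, 228, 208]);
translate([462, 1863, 1456]) cube([819, 228, 208]);


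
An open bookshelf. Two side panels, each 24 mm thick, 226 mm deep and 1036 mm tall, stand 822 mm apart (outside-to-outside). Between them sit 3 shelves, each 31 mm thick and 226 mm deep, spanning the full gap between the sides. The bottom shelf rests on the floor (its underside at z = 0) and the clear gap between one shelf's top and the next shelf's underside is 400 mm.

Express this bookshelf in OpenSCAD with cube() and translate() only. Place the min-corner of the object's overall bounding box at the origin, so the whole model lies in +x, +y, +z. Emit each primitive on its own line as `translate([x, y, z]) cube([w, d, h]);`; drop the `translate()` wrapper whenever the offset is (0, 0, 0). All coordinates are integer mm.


cube([24, 226, 1036]);
translate([798, 0, 0]) cube([24, 226, 1036]);
translate([24, 0, 0]) cube([774, 226, 31]);
translate([24, 0, 431]) cube([774, 226, 31]);
translate([24, 0, 862]) cube([774, 226, 31]);


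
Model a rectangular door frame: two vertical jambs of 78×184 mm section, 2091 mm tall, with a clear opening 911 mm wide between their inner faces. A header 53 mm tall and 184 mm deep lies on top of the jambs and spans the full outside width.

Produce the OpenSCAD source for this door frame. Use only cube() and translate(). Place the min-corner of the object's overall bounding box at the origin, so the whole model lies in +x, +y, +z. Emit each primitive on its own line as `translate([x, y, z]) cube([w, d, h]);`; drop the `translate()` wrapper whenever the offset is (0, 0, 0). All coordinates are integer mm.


cube([78, 184, 2091]);
translate([989, 0, 0]) cube([78, 184, 2091]);
translate([0, 0, 2091]) cube([1067, 184, 53]);


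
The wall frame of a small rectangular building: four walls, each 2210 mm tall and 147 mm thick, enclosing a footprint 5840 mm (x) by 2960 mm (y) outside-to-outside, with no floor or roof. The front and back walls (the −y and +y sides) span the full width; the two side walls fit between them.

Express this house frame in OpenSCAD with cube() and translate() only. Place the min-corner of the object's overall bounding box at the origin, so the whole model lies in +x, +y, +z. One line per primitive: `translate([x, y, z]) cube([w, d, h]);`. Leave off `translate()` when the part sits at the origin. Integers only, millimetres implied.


cube([5840, 147, 2210]);
translate([0, 2813, 0]) cube([5840, 147, 2210]);
translate([0, 147, 0]) cube([147, 2666, 2210]);
translate([5693, 147, 0]) cube([147, 2666, 2210]);


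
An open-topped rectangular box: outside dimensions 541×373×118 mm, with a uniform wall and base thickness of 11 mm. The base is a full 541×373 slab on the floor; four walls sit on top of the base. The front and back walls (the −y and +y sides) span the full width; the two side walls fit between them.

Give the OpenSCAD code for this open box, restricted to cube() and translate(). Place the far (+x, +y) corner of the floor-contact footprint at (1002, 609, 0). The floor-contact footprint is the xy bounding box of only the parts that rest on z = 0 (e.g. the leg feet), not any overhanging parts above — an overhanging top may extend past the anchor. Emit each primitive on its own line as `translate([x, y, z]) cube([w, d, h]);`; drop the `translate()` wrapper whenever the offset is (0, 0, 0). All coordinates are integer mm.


translate([461, 236, 0]) cube([541, 373, 11]);
translate([461, 236, 11]) cube([541, 11, 107]);
translate([461, 598, 11]) cube([541, 11, 107]);
translate([461, 247, 11]) cube([11, 351, 107]);
translate([991, 247, 11]) cube([11, 351, 107]);


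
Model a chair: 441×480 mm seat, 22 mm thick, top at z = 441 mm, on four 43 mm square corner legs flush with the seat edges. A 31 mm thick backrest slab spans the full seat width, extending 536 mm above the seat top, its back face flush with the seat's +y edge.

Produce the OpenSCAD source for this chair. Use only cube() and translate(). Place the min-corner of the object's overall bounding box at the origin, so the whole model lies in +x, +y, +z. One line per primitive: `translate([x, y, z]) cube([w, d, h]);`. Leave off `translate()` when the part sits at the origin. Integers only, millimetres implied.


translate([0, 0, 419]) cube([441, 480, 22]);
cube([43, 43, 419]);
translate([398, 0, 0]) cube([43, 43, 419]);
translate([0, 437, 0]) cube([43, 43, 419]);
translate([398, 437, 0]) cube([43, 43, 419]);
translate([0, 449, 441]) cube([441, 31, 536]);


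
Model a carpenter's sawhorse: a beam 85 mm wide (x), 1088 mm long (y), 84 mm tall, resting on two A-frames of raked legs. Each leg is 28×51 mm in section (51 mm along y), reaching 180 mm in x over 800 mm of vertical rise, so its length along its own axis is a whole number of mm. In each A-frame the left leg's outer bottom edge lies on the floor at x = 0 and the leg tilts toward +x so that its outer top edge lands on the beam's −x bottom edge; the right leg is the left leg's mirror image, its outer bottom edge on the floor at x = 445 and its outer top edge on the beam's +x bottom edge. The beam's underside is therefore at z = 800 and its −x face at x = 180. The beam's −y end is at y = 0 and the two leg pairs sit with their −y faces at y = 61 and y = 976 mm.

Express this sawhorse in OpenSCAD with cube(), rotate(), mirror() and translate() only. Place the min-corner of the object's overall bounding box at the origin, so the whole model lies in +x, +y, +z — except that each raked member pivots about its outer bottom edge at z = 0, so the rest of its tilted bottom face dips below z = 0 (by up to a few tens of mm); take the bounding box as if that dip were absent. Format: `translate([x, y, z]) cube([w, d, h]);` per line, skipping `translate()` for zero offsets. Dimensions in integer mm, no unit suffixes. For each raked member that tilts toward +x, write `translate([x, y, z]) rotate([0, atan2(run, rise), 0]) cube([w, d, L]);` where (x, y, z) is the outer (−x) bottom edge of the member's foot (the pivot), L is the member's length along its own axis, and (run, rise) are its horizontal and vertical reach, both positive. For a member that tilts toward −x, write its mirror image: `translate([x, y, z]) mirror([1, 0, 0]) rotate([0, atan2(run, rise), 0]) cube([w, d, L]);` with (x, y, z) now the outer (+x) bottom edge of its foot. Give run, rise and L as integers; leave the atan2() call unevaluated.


// leg length = √(180² + 800²) = 820
// right-leg outer foot x = 2·180 + 85 = 445
// beam min-corner = (180, 0, 800)
translate([180, 0, 800]) cube([85, 1088, 84]);
translate([0, 61, 0]) rotate([0, atan2(180, 800), 0]) cube([28, 51, 820]);
translate([445, 61, 0]) mirror([1, 0, 0]) rotate([0, atan2(180, 800), 0]) cube([28, 51, 820]);
translate([0, 976, 0]) rotate([0, atan2(180, 800), 0]) cube([28, 51, 820]);
translate([445, 976, 0]) mirror([1, 0, 0]) rotate([0, atan2(180, 800), 0]) cube([28, 51, 820]);


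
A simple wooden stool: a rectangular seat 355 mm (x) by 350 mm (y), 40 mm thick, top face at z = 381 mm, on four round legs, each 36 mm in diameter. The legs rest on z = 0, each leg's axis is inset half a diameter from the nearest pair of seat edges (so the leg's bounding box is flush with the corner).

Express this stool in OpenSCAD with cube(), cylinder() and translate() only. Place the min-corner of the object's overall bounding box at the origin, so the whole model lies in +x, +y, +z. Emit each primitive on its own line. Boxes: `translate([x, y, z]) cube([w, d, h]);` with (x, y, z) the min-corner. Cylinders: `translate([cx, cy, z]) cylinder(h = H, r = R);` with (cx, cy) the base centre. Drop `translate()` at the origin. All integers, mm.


translate([0, 0, 341]) cube([355, 350, 40]);
translate([18, 18, 0]) cylinder(h = 341, r = 18);
translate([337, 18, 0]) cylinder(h = 341, r = 18);
translate([18, 332, 0]) cylinder(h = 341, r = 18);
translate([337, 332, 0]) cylinder(h = 341, r = 18);


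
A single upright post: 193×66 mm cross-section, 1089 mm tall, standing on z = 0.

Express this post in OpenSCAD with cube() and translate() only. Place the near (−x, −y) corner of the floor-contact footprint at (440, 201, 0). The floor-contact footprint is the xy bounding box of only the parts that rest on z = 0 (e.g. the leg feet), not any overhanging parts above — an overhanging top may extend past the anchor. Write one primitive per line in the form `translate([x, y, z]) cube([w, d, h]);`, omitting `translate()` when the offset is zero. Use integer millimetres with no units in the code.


translate([440, 201, 0]) cube([193, 66, 1089]);


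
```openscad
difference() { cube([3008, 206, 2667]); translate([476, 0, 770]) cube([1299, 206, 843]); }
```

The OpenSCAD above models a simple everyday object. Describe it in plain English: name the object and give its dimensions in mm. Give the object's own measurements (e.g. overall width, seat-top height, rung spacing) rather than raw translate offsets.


A wall 3008 mm long (x), 206 mm thick (y), 2667 mm tall, with a rectangular window opening cut through it. The opening is 1299 mm wide and 843 mm tall; its sill is at z = 770 mm and its near (−x) edge is 476 mm from the wall's −x end. The opening passes through the full wall thickness.


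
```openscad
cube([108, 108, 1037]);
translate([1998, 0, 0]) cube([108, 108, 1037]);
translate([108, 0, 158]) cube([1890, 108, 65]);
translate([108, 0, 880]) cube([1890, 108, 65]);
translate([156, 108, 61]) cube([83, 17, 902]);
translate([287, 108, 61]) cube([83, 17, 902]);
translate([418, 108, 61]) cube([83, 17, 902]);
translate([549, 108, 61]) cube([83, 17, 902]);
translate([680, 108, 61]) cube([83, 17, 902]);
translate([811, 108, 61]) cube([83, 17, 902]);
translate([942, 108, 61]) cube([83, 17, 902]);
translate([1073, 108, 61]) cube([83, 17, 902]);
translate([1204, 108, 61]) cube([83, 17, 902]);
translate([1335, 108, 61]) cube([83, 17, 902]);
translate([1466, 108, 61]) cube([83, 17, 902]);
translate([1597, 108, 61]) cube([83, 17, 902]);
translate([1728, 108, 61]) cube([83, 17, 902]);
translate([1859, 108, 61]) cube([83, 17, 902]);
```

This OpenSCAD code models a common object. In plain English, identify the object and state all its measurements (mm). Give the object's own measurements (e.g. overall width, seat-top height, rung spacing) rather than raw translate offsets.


A fence section. Two 108×108 mm posts, 1037 mm tall, stand on the floor with a clear span of 1890 mm between their inner faces. Two horizontal rails of 108×65 mm section span the gap between the posts with their undersides at z = 158 mm and z = 880 mm, flush with the posts' −y face. 14 pickets, each 83 mm wide, 17 mm thick and 902 mm tall, are fixed to the +y face of the rails with their bottoms at z = 61 mm, spaced across the span with a 48 mm gap after the −x post and between neighbouring pickets, with 56 mm left before the +x post.


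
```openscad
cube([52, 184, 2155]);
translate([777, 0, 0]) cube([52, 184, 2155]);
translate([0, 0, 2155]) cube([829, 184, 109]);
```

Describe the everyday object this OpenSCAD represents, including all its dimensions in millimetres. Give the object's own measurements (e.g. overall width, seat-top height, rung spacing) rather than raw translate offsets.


A door frame. The clear opening is 725 mm wide and 2155 mm high. Two 52 mm wide jambs, 184 mm deep, stand either side of the opening from the floor to the top of the opening. A 109 mm thick head sits across the top of both jambs, spanning the full outside width of the frame.


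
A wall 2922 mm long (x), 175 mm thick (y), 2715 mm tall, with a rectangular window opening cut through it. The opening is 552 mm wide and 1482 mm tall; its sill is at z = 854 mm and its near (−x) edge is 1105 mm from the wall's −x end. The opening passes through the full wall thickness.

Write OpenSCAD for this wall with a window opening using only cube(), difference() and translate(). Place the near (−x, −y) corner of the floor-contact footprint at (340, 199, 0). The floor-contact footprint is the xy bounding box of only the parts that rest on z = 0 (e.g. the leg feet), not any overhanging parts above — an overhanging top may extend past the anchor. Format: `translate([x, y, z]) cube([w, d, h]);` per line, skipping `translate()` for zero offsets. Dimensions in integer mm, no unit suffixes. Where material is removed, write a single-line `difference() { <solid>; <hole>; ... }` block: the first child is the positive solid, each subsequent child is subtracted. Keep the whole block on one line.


difference() { translate([340, 199, 0]) cube([2922, 175, 2715]); translate([1445, 199, 854]) cube([552, 175, 1482]); }


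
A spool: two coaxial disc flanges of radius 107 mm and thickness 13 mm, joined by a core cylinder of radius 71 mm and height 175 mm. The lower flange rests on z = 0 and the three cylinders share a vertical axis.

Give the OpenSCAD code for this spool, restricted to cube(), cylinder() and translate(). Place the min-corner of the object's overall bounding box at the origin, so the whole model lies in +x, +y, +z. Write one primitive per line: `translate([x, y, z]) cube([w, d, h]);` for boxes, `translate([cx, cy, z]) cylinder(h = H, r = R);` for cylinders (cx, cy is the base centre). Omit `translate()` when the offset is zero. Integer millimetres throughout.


translate([107, 107, 0]) cylinder(h = 13, r = 107);
translate([107, 107, 13]) cylinder(h = 175, r = 71);
translate([107, 107, 188]) cylinder(h = 13, r = 107);


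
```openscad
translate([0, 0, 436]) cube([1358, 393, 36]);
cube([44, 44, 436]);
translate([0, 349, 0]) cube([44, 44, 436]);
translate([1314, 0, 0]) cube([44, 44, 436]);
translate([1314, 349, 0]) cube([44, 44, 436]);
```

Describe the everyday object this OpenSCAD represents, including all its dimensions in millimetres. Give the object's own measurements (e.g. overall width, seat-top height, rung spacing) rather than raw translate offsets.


A bench: a 1358×393 mm seat slab, 36 mm thick, top at z = 472 mm, on four 44×44 mm square legs flush with the seat corners and standing on z = 0.


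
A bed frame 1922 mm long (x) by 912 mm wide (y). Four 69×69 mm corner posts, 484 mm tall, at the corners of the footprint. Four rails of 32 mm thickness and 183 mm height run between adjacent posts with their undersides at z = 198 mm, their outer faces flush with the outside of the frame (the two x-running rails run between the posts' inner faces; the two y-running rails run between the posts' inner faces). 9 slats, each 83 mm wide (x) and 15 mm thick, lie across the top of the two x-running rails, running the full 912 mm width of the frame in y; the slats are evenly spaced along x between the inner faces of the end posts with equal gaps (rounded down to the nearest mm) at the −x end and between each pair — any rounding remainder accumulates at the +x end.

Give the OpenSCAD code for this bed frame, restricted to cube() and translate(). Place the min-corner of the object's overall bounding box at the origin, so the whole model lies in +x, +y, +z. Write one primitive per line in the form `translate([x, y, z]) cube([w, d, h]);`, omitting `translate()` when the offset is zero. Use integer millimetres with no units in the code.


cube([69, 69, 484]);
translate([0, 843, 0]) cube([69, 69, 484]);
translate([1853, 0, 0]) cube([69, 69, 484]);
translate([1853, 843, 0]) cube([69, 69, 484]);
translate([69, 0, 198]) cube([1784, 32, 183]);
translate([69, 880, 198]) cube([1784, 32, 183]);
translate([0, 69, 198]) cube([32, 774, 183]);
translate([1890, 69, 198]) cube([32, 774, 183]);
translate([172, 0, 381]) cube([83, 912, 15]);
translate([358, 0, 381]) cube([83, 912, 15]);
translate([544, 0, 381]) cube([83, 912, 15]);
translate([730, 0, 381]) cube([83, 912, 15]);
translate([916, 0, 381]) cube([83, 912, 15]);
translate([1102, 0, 381]) cube([83, 912, 15]);
translate([1288, 0, 381]) cube([83, 912, 15]);
translate([1474, 0, 381]) cube([83, 912, 15]);
translate([1660, 0, 381]) cube([83, 912, 15]);


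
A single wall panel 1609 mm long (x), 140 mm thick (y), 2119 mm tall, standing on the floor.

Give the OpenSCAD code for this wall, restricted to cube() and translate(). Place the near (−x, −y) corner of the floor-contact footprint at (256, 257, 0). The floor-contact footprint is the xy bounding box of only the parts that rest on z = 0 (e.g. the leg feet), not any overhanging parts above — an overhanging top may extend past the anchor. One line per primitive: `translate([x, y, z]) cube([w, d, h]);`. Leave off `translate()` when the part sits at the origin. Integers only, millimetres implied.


translate([256, 257, 0]) cube([1609, 140, 2119]);


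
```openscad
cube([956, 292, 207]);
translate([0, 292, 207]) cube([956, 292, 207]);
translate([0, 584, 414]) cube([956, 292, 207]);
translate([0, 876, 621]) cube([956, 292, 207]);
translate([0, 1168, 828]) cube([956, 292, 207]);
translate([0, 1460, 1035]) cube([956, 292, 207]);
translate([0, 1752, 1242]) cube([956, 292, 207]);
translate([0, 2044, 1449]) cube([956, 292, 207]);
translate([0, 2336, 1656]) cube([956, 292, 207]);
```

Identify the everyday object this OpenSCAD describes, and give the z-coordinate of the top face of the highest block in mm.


A staircase. The total rise is 1863 mm.

9 identical blocks, each offset up and back from the previous — a staircase. Each step is 207 mm tall and there are 9 of them, so the total rise is 9 × 207 = 1863 mm.


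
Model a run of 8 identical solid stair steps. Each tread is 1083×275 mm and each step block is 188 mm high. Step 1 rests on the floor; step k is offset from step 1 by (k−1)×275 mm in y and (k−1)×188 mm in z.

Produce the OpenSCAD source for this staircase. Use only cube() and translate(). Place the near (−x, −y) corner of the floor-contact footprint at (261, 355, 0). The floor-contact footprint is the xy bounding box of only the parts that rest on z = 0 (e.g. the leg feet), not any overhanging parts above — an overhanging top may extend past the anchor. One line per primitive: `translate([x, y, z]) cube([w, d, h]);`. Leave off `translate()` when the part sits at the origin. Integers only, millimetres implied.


translate([261, 355, 0]) cube([1083, 275, 188]);
translate([261, 630, 188]) cube([1083, 275, 188]);
translate([261, 905, 376]) cube([1083, 275, 188]);
translate([261, 1180, 564]) cube([1083, 275, 188]);
translate([261, 1455, 752]) cube([1083, 275, 188]);
translate([261, 1730, 940]) cube([1083, 275, 188]);
translate([261, 2005, 1128]) cube([1083, 275, 188]);
translate([261, 2280, 1316]) cube([1083, 275, 188]);


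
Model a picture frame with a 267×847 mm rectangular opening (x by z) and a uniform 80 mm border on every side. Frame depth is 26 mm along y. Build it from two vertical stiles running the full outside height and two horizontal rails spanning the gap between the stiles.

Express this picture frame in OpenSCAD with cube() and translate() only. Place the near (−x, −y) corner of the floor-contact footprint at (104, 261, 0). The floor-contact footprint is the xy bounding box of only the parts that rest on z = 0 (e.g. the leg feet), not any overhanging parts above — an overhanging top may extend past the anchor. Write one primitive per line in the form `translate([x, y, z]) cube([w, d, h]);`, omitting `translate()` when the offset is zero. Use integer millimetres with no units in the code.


translate([104, 261, 0]) cube([80, 26, 1007]);
translate([451, 261, 0]) cube([80, 26, 1007]);
translate([184, 261, 0]) cube([267, 26, 80]);
translate([184, 261, 927]) cube([267, 26, 80]);


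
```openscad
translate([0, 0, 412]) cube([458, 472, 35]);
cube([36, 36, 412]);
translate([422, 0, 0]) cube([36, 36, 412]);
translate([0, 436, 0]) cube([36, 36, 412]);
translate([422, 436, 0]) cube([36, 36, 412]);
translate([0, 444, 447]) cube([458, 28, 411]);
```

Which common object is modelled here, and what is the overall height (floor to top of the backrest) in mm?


A chair. The overall height is 858 mm.

A slab on four corner posts with a tall panel at the back — a chair. The seat slab sits at z = 412 with thickness 35, and the 411 mm backrest starts at the seat top, so the overall height is 412 + 35 + 411 = 858 mm.


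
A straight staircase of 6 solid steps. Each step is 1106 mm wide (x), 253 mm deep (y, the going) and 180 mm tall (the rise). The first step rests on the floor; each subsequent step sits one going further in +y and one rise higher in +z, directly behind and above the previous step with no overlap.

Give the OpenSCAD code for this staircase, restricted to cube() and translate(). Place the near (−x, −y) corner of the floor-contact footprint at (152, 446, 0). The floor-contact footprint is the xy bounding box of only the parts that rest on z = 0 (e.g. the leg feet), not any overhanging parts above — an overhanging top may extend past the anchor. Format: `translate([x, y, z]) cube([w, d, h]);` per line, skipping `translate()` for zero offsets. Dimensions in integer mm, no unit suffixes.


translate([152, 446, 0]) cube([1106, 253, 180]);
translate([152, 699, 180]) cube([1106, 253, 180]);
translate([152, 952, 360]) cube([1106, 253, 180]);
translate([152, 1205, 540]) cube([1106, 253, 180]);
translate([152, 1458, 720]) cube([1106, 253, 180]);
translate([152, 1711, 900]) cube([1106, 253, 180]);


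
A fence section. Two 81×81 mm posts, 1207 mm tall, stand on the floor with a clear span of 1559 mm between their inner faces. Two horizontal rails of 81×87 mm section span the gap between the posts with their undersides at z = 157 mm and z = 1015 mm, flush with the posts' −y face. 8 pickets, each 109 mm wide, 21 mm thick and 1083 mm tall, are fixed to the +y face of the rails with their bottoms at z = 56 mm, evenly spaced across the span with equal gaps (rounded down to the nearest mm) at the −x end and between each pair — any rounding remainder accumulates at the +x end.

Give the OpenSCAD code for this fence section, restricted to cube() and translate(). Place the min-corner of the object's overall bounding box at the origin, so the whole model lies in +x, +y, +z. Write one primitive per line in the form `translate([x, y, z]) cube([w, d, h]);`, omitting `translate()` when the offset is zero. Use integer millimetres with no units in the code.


cube([81, 81, 1207]);
translate([1640, 0, 0]) cube([81, 81, 1207]);
translate([81, 0, 157]) cube([1559, 81, 87]);
translate([81, 0, 1015]) cube([1559, 81, 87]);
translate([157, 81, 56]) cube([109, 21, 1083]);
translate([342, 81, 56]) cube([109, 21, 1083]);
translate([527, 81, 56]) cube([109, 21, 1083]);
translate([712, 81, 56]) cube([109, 21, 1083]);
translate([897, 81, 56]) cube([109, 21, 1083]);
translate([1082, 81, 56]) cube([109, 21, 1083]);
translate([1267, 81, 56]) cube([109, 21, 1083]);
translate([1452, 81, 56]) cube([109, 21, 1083]);


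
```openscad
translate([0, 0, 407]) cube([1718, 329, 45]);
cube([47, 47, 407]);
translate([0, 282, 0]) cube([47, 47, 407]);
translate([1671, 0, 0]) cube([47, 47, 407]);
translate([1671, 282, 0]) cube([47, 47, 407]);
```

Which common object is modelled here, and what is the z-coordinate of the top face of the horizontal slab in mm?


A bench. The seat-top height is 452 mm.

A long slab on four corner posts — a bench. The slab sits at z = 407 with thickness 45, so the top is 407 + 45 = 452 mm.


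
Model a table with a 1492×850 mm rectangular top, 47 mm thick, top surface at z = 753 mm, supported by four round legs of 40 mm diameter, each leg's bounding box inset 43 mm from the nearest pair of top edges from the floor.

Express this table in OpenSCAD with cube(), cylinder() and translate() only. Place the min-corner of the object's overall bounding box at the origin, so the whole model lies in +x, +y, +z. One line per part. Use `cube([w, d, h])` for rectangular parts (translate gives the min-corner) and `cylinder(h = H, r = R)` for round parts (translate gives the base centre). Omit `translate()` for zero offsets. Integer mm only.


// leg_h = 753 - 47 = 706
translate([0, 0, 706]) cube([1492, 850, 47]);
translate([63, 63, 0]) cylinder(h = 706, r = 20);
translate([1429, 63, 0]) cylinder(h = 706, r = 20);
translate([63, 787, 0]) cylinder(h = 706, r = 20);
translate([1429, 787, 0]) cylinder(h = 706, r = 20);


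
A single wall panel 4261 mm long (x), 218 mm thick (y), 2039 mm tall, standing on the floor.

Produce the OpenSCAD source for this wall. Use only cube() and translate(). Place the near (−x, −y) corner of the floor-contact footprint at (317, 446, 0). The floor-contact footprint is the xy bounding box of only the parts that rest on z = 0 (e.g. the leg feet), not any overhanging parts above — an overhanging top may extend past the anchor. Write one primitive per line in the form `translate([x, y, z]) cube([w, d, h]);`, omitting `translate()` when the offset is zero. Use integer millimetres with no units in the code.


translate([317, 446, 0]) cube([4261, 218, 2039]);


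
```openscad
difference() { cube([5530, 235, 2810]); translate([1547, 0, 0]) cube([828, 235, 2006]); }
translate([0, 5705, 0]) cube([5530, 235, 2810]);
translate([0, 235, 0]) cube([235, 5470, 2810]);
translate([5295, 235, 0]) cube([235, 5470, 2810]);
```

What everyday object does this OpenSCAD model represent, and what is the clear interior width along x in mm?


A single room. The interior width is 5060 mm.

Four walls enclosing a rectangle with a door in the front wall — a room. Outside width 5530 minus two 235 mm walls gives 5060 mm.
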